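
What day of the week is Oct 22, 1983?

Saturday

Doomsday rule: the anchor day for the 1900s is Wednesday. For year 83: 83÷12 = 6 r 11, and 11÷4 = 2, so 6+11+2 = 19.
Wednesday + 19 ≡ Monday — that's 1983's doomsday.
In October the doomsday date is Oct 10.
Oct 22 is 12 days after Oct 10; 12 mod 7 = 5, so Monday + 5 = Saturday.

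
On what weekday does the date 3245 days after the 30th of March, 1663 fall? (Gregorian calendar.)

Tuesday

Mar 30, 1663 is a Friday.
3245 mod 7 = 4, so 3245 days after a Friday is Friday + 4 = Tuesday.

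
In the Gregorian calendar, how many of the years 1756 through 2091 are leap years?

82

Multiples of 4 in [1756,2091]: 84.
Of those, multiples of 100: 3 (not leap unless ÷400).
Multiples of 400: 1.
Leap years = 84 − 3 + 1 = 82.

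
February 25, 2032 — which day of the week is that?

Doomsday rule: the anchor day for the 2000s is Tuesday. For year 32: 32÷12 = 2 r 8, and 8÷4 = 2, so 2+8+2 = 12.
Tuesday + 12 ≡ Sunday — that's 2032's doomsday.
In February the doomsday date is Feb 29 (2032 is a leap year (divisible by 4)).
Feb 25 is 4 days before Feb 29; 4 mod 7 = 4, so Sunday − 4 = Wednesday.

Wednesday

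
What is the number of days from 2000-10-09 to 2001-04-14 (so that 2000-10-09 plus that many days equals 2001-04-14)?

187

Oct 9, 2000 → Nov 9, 2000: 31 days (October has 31).
Nov 9, 2000 → Dec 9, 2000: 30 days (November has 30).
Dec 9, 2000 → Jan 9, 2001: 31 days (December has 31).
Jan 9, 2001 → Feb 9, 2001: 31 days (January has 31).
Feb 9, 2001 → Mar 9, 2001: 28 days (February has 28).
Mar 9, 2001 → Apr 9, 2001: 31 days (March has 31).
Apr 9, 2001 → Apr 14, 2001: 5 days.
Total: 187 days.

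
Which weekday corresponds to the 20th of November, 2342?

Doomsday rule: the anchor day for the 2300s is Wednesday. For year 42: 42÷12 = 3 r 6, and 6÷4 = 1, so 3+6+1 = 10.
Wednesday + 10 ≡ Saturday — that's 2342's doomsday.
In November the doomsday date is Nov 7.
Nov 20 is 13 days after Nov 7; 13 mod 7 = 6, so Saturday + 6 = Friday.

Friday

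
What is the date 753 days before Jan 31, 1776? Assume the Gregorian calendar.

January 8, 1774

−365 (one year) → Jan 31, 1775 (388 left).
−31 → Dec 31, 1774 (end of Dec, 31 days; 357 left).
−31 → Nov 30, 1774 (end of Nov, 30 days; 326 left).
−30 → Oct 31, 1774 (end of Oct, 31 days; 296 left).
−31 → Sep 30, 1774 (end of Sep, 30 days; 265 left).
−30 → Aug 31, 1774 (end of Aug, 31 days; 235 left).
−31 → Jul 31, 1774 (end of Jul, 31 days; 204 left).
−31 → Jun 30, 1774 (end of Jun, 30 days; 173 left).
−30 → May 31, 1774 (end of May, 31 days; 143 left).
−31 → Apr 30, 1774 (end of Apr, 30 days; 112 left).
−30 → Mar 31, 1774 (end of Mar, 31 days; 82 left).
−31 → Feb 28, 1774 (end of Feb, 28 days; 51 left).
−28 → Jan 31, 1774 (end of Jan, 31 days; 23 left).
−23 → Jan 8, 1774.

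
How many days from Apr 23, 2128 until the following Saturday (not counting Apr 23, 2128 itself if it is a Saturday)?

Apr 23, 2128 is a Friday.
From Friday to the next Saturday is 1 day.

1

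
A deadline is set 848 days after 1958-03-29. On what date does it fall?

July 24, 1960

+365 (one year) → Mar 29, 1959 (483 left).
+366 (one year; includes Feb 29, 1960) → Mar 29, 1960 (117 left).
Mar has 31 days: +3 → Apr 1, 1960 (114 left).
Apr has 30 days: +30 → May 1, 1960 (84 left).
May has 31 days: +31 → Jun 1, 1960 (53 left).
Jun has 30 days: +30 → Jul 1, 1960 (23 left).
+23 → Jul 24, 1960.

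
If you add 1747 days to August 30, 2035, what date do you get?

June 11, 2040

+366 (one year; includes Feb 29, 2036) → Aug 30, 2036 (1381 left).
+365 (one year) → Aug 30, 2037 (1016 left).
+365 (one year) → Aug 30, 2038 (651 left).
+365 (one year) → Aug 30, 2039 (286 left).
Aug has 31 days: +2 → Sep 1, 2039 (284 left).
Sep has 30 days: +30 → Oct 1, 2039 (254 left).
Oct has 31 days: +31 → Nov 1, 2039 (223 left).
Nov has 30 days: +30 → Dec 1, 2039 (193 left).
Dec has 31 days: +31 → Jan 1, 2040 (162 left).
Jan has 31 days: +31 → Feb 1, 2040 (131 left).
Feb has 29 days: +29 → Mar 1, 2040 (102 left).
Mar has 31 days: +31 → Apr 1, 2040 (71 left).
Apr has 30 days: +30 → May 1, 2040 (41 left).
May has 31 days: +31 → Jun 1, 2040 (10 left).
+10 → Jun 11, 2040.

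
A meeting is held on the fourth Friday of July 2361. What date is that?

July 28, 2361

July 1, 2361 is a Saturday.
The first Friday is therefore July 7 (6 days later).
The fourth Friday is 7 + 3×7 = July 28.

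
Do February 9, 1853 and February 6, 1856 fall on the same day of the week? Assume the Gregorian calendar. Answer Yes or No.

Yes

From Feb 9, 1853 to Feb 6, 1856 is 1092 days.
1092 mod 7 = 0, so they are the same weekday.
(Feb 9, 1853 is a Wednesday; Feb 6, 1856 is a Wednesday.)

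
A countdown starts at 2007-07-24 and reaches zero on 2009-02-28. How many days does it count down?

585

Jul 24, 2007 → Jul 24, 2008: 366 days (Feb 29, 2008 is in that span).
Jul 24, 2008 → Aug 24, 2008: 31 days (July has 31).
Aug 24, 2008 → Sep 24, 2008: 31 days (August has 31).
Sep 24, 2008 → Oct 24, 2008: 30 days (September has 30).
Oct 24, 2008 → Nov 24, 2008: 31 days (October has 31).
Nov 24, 2008 → Dec 24, 2008: 30 days (November has 30).
Dec 24, 2008 → Jan 24, 2009: 31 days (December has 31).
Jan 24, 2009 → Feb 24, 2009: 31 days (January has 31).
Feb 24, 2009 → Feb 28, 2009: 4 days.
Total: 585 days.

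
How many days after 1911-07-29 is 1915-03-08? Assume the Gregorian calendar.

1318

Jul 29, 1911 → Jul 29, 1912: 366 days (Feb 29, 1912 is in that span).
Jul 29, 1912 → Jul 29, 1913: 365 days.
Jul 29, 1913 → Jul 29, 1914: 365 days.
Jul 29, 1914 → Aug 29, 1914: 31 days (July has 31).
Aug 29, 1914 → Sep 29, 1914: 31 days (August has 31).
Sep 29, 1914 → Oct 29, 1914: 30 days (September has 30).
Oct 29, 1914 → Nov 29, 1914: 31 days (October has 31).
Nov 29, 1914 → Dec 29, 1914: 30 days (November has 30).
Dec 29, 1914 → Jan 29, 1915: 31 days (December has 31).
Jan 29, 1915 → Feb 28, 1915: 30 days (January has 31).
Feb 28, 1915 → Mar 8, 1915: 8 days.
Total: 1318 days.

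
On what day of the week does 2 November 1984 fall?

January 1, 1984 is a Sunday.
Jan 1, 1984 → Feb 1, 1984: 31 days (January has 31).
Feb 1, 1984 → Mar 1, 1984: 29 days (February has 29).
Mar 1, 1984 → Apr 1, 1984: 31 days (March has 31).
Apr 1, 1984 → May 1, 1984: 30 days (April has 30).
May 1, 1984 → Jun 1, 1984: 31 days (May has 31).
Jun 1, 1984 → Jul 1, 1984: 30 days (June has 30).
Jul 1, 1984 → Aug 1, 1984: 31 days (July has 31).
Aug 1, 1984 → Sep 1, 1984: 31 days (August has 31).
Sep 1, 1984 → Oct 1, 1984: 30 days (September has 30).
Oct 1, 1984 → Nov 1, 1984: 31 days (October has 31).
Nov 1, 1984 → Nov 2, 1984: 1 days.
Total: 306 days.
306 mod 7 = 5, so Sunday + 5 = Friday.

Friday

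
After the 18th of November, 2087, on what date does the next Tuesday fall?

November 25, 2087

Nov 18, 2087 is a Tuesday.
From Tuesday to the next Tuesday is 7 days.
Nov 18, 2087 + 7 = Nov 25, 2087.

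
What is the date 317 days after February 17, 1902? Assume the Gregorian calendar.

December 31, 1902

Feb has 28 days: +12 → Mar 1, 1902 (305 left).
Mar has 31 days: +31 → Apr 1, 1902 (274 left).
Apr has 30 days: +30 → May 1, 1902 (244 left).
May has 31 days: +31 → Jun 1, 1902 (213 left).
Jun has 30 days: +30 → Jul 1, 1902 (183 left).
Jul has 31 days: +31 → Aug 1, 1902 (152 left).
Aug has 31 days: +31 → Sep 1, 1902 (121 left).
Sep has 30 days: +30 → Oct 1, 1902 (91 left).
Oct has 31 days: +31 → Nov 1, 1902 (60 left).
Nov has 30 days: +30 → Dec 1, 1902 (30 left).
+30 → Dec 31, 1902.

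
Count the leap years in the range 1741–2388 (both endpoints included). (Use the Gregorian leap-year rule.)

157

Multiples of 4 in [1741,2388]: 162.
Of those, multiples of 100: 6 (not leap unless ÷400).
Multiples of 400: 1.
Leap years = 162 − 6 + 1 = 157.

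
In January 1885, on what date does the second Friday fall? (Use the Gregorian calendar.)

January 9, 1885

January 1, 1885 is a Thursday.
The first Friday is therefore January 2 (1 days later).
The second Friday is 2 + 1×7 = January 9.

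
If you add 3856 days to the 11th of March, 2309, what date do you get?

October 1, 2319

+365 (one year) → Mar 11, 2310 (3491 left).
+365 (one year) → Mar 11, 2311 (3126 left).
+366 (one year; includes Feb 29, 2312) → Mar 11, 2312 (2760 left).
+365 (one year) → Mar 11, 2313 (2395 left).
+365 (one year) → Mar 11, 2314 (2030 left).
+365 (one year) → Mar 11, 2315 (1665 left).
+366 (one year; includes Feb 29, 2316) → Mar 11, 2316 (1299 left).
+365 (one year) → Mar 11, 2317 (934 left).
+365 (one year) → Mar 11, 2318 (569 left).
+365 (one year) → Mar 11, 2319 (204 left).
Mar has 31 days: +21 → Apr 1, 2319 (183 left).
Apr has 30 days: +30 → May 1, 2319 (153 left).
May has 31 days: +31 → Jun 1, 2319 (122 left).
Jun has 30 days: +30 → Jul 1, 2319 (92 left).
Jul has 31 days: +31 → Aug 1, 2319 (61 left).
Aug has 31 days: +31 → Sep 1, 2319 (30 left).
Sep has 30 days: +30 → Oct 1, 2319 (0 left).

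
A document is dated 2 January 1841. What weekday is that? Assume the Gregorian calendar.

January 1, 1841 is a Friday.
Jan 1, 1841 → Jan 2, 1841: 1 days.
Total: 1 days.
1 mod 7 = 1, so Friday + 1 = Saturday.

Saturday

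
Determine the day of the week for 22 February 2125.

Doomsday rule: the anchor day for the 2100s is Sunday. For year 25: 25÷12 = 2 r 1, and 1÷4 = 0, so 2+1+0 = 3.
Sunday + 3 ≡ Wednesday — that's 2125's doomsday.
In February the doomsday date is Feb 28 (2125 is not a leap year).
Feb 22 is 6 days before Feb 28; 6 mod 7 = 6, so Wednesday − 6 = Thursday.

Thursday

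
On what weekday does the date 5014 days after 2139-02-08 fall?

Tuesday

First find the weekday of Feb 8, 2139. Doomsday rule: the anchor day for the 2100s is Sunday. For year 39: 39÷12 = 3 r 3, and 3÷4 = 0, so 3+3+0 = 6.
Sunday + 6 ≡ Saturday — that's 2139's doomsday.
In February the doomsday date is Feb 28 (2139 is not a leap year).
Feb 8 is 20 days before Feb 28; 20 mod 7 = 6, so Saturday − 6 = Sunday.
5014 mod 7 = 2, so 5014 days after a Sunday is Sunday + 2 = Tuesday.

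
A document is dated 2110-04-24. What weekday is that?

Doomsday rule: the anchor day for the 2100s is Sunday. For year 10: 10÷12 = 0 r 10, and 10÷4 = 2, so 0+10+2 = 12.
Sunday + 12 ≡ Friday — that's 2110's doomsday.
In April the doomsday date is Apr 4.
Apr 24 is 20 days after Apr 4; 20 mod 7 = 6, so Friday + 6 = Thursday.

Thursday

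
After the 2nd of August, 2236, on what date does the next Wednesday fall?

August 3, 2236

Aug 2, 2236 is a Tuesday.
From Tuesday to the next Wednesday is 1 day.
Aug 2, 2236 + 1 = Aug 3, 2236.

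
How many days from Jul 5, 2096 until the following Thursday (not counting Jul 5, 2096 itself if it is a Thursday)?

7

Jul 5, 2096 is a Thursday.
From Thursday to the next Thursday is 7 days.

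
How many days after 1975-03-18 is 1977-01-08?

Mar 18, 1975 → Mar 18, 1976: 366 days (Feb 29, 1976 is in that span).
Mar 18, 1976 → Apr 18, 1976: 31 days (March has 31).
Apr 18, 1976 → May 18, 1976: 30 days (April has 30).
May 18, 1976 → Jun 18, 1976: 31 days (May has 31).
Jun 18, 1976 → Jul 18, 1976: 30 days (June has 30).
Jul 18, 1976 → Aug 18, 1976: 31 days (July has 31).
Aug 18, 1976 → Sep 18, 1976: 31 days (August has 31).
Sep 18, 1976 → Oct 18, 1976: 30 days (September has 30).
Oct 18, 1976 → Nov 18, 1976: 31 days (October has 31).
Nov 18, 1976 → Dec 18, 1976: 30 days (November has 30).
Dec 18, 1976 → Jan 8, 1977: 21 days.
Total: 662 days.

662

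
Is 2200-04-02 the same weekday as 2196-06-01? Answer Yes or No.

From Jun 1, 2196 to Apr 2, 2200 is 1400 days.
1400 mod 7 = 0, so they are the same weekday.
(Jun 1, 2196 is a Wednesday; Apr 2, 2200 is a Wednesday.)

Yes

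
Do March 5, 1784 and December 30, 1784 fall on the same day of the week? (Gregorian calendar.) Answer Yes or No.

From Mar 5, 1784 to Dec 30, 1784 is 300 days.
300 mod 7 = 6, so they are different weekdays.
(Mar 5, 1784 is a Friday; Dec 30, 1784 is a Thursday.)

No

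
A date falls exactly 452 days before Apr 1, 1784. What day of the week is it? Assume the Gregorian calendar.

First find the weekday of Apr 1, 1784. Doomsday rule: the anchor day for the 1700s is Sunday. For year 84: 84÷12 = 7 r 0, and 0÷4 = 0, so 7+0+0 = 7.
Sunday + 7 ≡ Sunday — that's 1784's doomsday.
In April the doomsday date is Apr 4.
Apr 1 is 3 days before Apr 4; 3 mod 7 = 3, so Sunday − 3 = Thursday.
452 mod 7 = 4, so 452 days before a Thursday is Thursday − 4 = Sunday.

Sunday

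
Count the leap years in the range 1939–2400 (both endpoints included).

113

Multiples of 4 in [1939,2400]: 116.
Of those, multiples of 100: 5 (not leap unless ÷400).
Multiples of 400: 2.
Leap years = 116 − 5 + 2 = 113.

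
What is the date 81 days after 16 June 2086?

September 5, 2086

Jun has 30 days: +15 → Jul 1, 2086 (66 left).
Jul has 31 days: +31 → Aug 1, 2086 (35 left).
Aug has 31 days: +31 → Sep 1, 2086 (4 left).
+4 → Sep 5, 2086.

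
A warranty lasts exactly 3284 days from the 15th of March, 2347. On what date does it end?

+366 (one year; includes Feb 29, 2348) → Mar 15, 2348 (2918 left).
+365 (one year) → Mar 15, 2349 (2553 left).
+365 (one year) → Mar 15, 2350 (2188 left).
+365 (one year) → Mar 15, 2351 (1823 left).
+366 (one year; includes Feb 29, 2352) → Mar 15, 2352 (1457 left).
+365 (one year) → Mar 15, 2353 (1092 left).
+365 (one year) → Mar 15, 2354 (727 left).
+365 (one year) → Mar 15, 2355 (362 left).
Mar has 31 days: +17 → Apr 1, 2355 (345 left).
Apr has 30 days: +30 → May 1, 2355 (315 left).
May has 31 days: +31 → Jun 1, 2355 (284 left).
Jun has 30 days: +30 → Jul 1, 2355 (254 left).
Jul has 31 days: +31 → Aug 1, 2355 (223 left).
Aug has 31 days: +31 → Sep 1, 2355 (192 left).
Sep has 30 days: +30 → Oct 1, 2355 (162 left).
Oct has 31 days: +31 → Nov 1, 2355 (131 left).
Nov has 30 days: +30 → Dec 1, 2355 (101 left).
Dec has 31 days: +31 → Jan 1, 2356 (70 left).
Jan has 31 days: +31 → Feb 1, 2356 (39 left).
Feb has 29 days: +29 → Mar 1, 2356 (10 left).
+10 → Mar 11, 2356.

March 11, 2356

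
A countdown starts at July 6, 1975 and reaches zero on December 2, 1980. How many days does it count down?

1976

Jul 6, 1975 → Jul 6, 1976: 366 days (Feb 29, 1976 is in that span).
Jul 6, 1976 → Jul 6, 1977: 365 days.
Jul 6, 1977 → Jul 6, 1978: 365 days.
Jul 6, 1978 → Jul 6, 1979: 365 days.
Jul 6, 1979 → Jul 6, 1980: 366 days (Feb 29, 1980 is in that span).
Jul 6, 1980 → Aug 6, 1980: 31 days (July has 31).
Aug 6, 1980 → Sep 6, 1980: 31 days (August has 31).
Sep 6, 1980 → Oct 6, 1980: 30 days (September has 30).
Oct 6, 1980 → Nov 6, 1980: 31 days (October has 31).
Nov 6, 1980 → Dec 2, 1980: 26 days.
Total: 1976 days.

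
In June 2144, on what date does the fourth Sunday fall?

June 28, 2144

June 1, 2144 is a Monday.
The first Sunday is therefore June 7 (6 days later).
The fourth Sunday is 7 + 3×7 = June 28.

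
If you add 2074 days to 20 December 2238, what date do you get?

August 24, 2244

+365 (one year) → Dec 20, 2239 (1709 left).
+366 (one year; includes Feb 29, 2240) → Dec 20, 2240 (1343 left).
+365 (one year) → Dec 20, 2241 (978 left).
+365 (one year) → Dec 20, 2242 (613 left).
+365 (one year) → Dec 20, 2243 (248 left).
Dec has 31 days: +12 → Jan 1, 2244 (236 left).
Jan has 31 days: +31 → Feb 1, 2244 (205 left).
Feb has 29 days: +29 → Mar 1, 2244 (176 left).
Mar has 31 days: +31 → Apr 1, 2244 (145 left).
Apr has 30 days: +30 → May 1, 2244 (115 left).
May has 31 days: +31 → Jun 1, 2244 (84 left).
Jun has 30 days: +30 → Jul 1, 2244 (54 left).
Jul has 31 days: +31 → Aug 1, 2244 (23 left).
+23 → Aug 24, 2244.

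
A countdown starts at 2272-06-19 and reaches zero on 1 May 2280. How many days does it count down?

Jun 19, 2272 → Jun 19, 2273: 365 days.
Jun 19, 2273 → Jun 19, 2274: 365 days.
Jun 19, 2274 → Jun 19, 2275: 365 days.
Jun 19, 2275 → Jun 19, 2276: 366 days (Feb 29, 2276 is in that span).
Jun 19, 2276 → Jun 19, 2277: 365 days.
Jun 19, 2277 → Jun 19, 2278: 365 days.
Jun 19, 2278 → Jun 19, 2279: 365 days.
Jun 19, 2279 → Jul 19, 2279: 30 days (June has 30).
Jul 19, 2279 → Aug 19, 2279: 31 days (July has 31).
Aug 19, 2279 → Sep 19, 2279: 31 days (August has 31).
Sep 19, 2279 → Oct 19, 2279: 30 days (September has 30).
Oct 19, 2279 → Nov 19, 2279: 31 days (October has 31).
Nov 19, 2279 → Dec 19, 2279: 30 days (November has 30).
Dec 19, 2279 → Jan 19, 2280: 31 days (December has 31).
Jan 19, 2280 → Feb 19, 2280: 31 days (January has 31).
Feb 19, 2280 → Mar 19, 2280: 29 days (February has 29).
Mar 19, 2280 → Apr 19, 2280: 31 days (March has 31).
Apr 19, 2280 → May 1, 2280: 12 days.
Total: 2873 days.

2873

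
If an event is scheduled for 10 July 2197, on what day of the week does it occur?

Doomsday rule: the anchor day for the 2100s is Sunday. For year 97: 97÷12 = 8 r 1, and 1÷4 = 0, so 8+1+0 = 9.
Sunday + 9 ≡ Tuesday — that's 2197's doomsday.
In July the doomsday date is Jul 11.
Jul 10 is 1 day before Jul 11; 1 mod 7 = 1, so Tuesday − 1 = Monday.

Monday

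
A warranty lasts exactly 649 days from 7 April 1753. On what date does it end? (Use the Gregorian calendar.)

+365 (one year) → Apr 7, 1754 (284 left).
Apr has 30 days: +24 → May 1, 1754 (260 left).
May has 31 days: +31 → Jun 1, 1754 (229 left).
Jun has 30 days: +30 → Jul 1, 1754 (199 left).
Jul has 31 days: +31 → Aug 1, 1754 (168 left).
Aug has 31 days: +31 → Sep 1, 1754 (137 left).
Sep has 30 days: +30 → Oct 1, 1754 (107 left).
Oct has 31 days: +31 → Nov 1, 1754 (76 left).
Nov has 30 days: +30 → Dec 1, 1754 (46 left).
Dec has 31 days: +31 → Jan 1, 1755 (15 left).
+15 → Jan 16, 1755.

January 16, 1755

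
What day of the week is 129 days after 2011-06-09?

First find the weekday of Jun 9, 2011. Doomsday rule: the anchor day for the 2000s is Tuesday. For year 11: 11÷12 = 0 r 11, and 11÷4 = 2, so 0+11+2 = 13.
Tuesday + 13 ≡ Monday — that's 2011's doomsday.
In June the doomsday date is Jun 6.
Jun 9 is 3 days after Jun 6; 3 mod 7 = 3, so Monday + 3 = Thursday.
129 mod 7 = 3, so 129 days after a Thursday is Thursday + 3 = Sunday.

Sunday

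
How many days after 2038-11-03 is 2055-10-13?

6188

Nov 3, 2038 → Nov 3, 2039: 365 days.
Nov 3, 2039 → Nov 3, 2040: 366 days (Feb 29, 2040 is in that span).
Nov 3, 2040 → Nov 3, 2041: 365 days.
Nov 3, 2041 → Nov 3, 2042: 365 days.
Nov 3, 2042 → Nov 3, 2043: 365 days.
Nov 3, 2043 → Nov 3, 2044: 366 days (Feb 29, 2044 is in that span).
Nov 3, 2044 → Nov 3, 2045: 365 days.
Nov 3, 2045 → Nov 3, 2046: 365 days.
Nov 3, 2046 → Nov 3, 2047: 365 days.
Nov 3, 2047 → Nov 3, 2048: 366 days (Feb 29, 2048 is in that span).
Nov 3, 2048 → Nov 3, 2049: 365 days.
Nov 3, 2049 → Nov 3, 2050: 365 days.
Nov 3, 2050 → Nov 3, 2051: 365 days.
Nov 3, 2051 → Nov 3, 2052: 366 days (Feb 29, 2052 is in that span).
Nov 3, 2052 → Nov 3, 2053: 365 days.
Nov 3, 2053 → Nov 3, 2054: 365 days.
Nov 3, 2054 → Dec 3, 2054: 30 days (November has 30).
Dec 3, 2054 → Jan 3, 2055: 31 days (December has 31).
Jan 3, 2055 → Feb 3, 2055: 31 days (January has 31).
Feb 3, 2055 → Mar 3, 2055: 28 days (February has 28).
Mar 3, 2055 → Apr 3, 2055: 31 days (March has 31).
Apr 3, 2055 → May 3, 2055: 30 days (April has 30).
May 3, 2055 → Jun 3, 2055: 31 days (May has 31).
Jun 3, 2055 → Jul 3, 2055: 30 days (June has 30).
Jul 3, 2055 → Aug 3, 2055: 31 days (July has 31).
Aug 3, 2055 → Sep 3, 2055: 31 days (August has 31).
Sep 3, 2055 → Oct 3, 2055: 30 days (September has 30).
Oct 3, 2055 → Oct 13, 2055: 10 days.
Total: 6188 days.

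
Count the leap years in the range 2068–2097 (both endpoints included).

8

Multiples of 4 in [2068,2097]: 8.
Of those, multiples of 100: 0 (not leap unless ÷400).
Multiples of 400: 0.
Leap years = 8 − 0 + 0 = 8.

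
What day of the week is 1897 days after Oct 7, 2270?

Friday

First find the weekday of Oct 7, 2270. Doomsday rule: the anchor day for the 2200s is Friday. For year 70: 70÷12 = 5 r 10, and 10÷4 = 2, so 5+10+2 = 17.
Friday + 17 ≡ Monday — that's 2270's doomsday.
In October the doomsday date is Oct 10.
Oct 7 is 3 days before Oct 10; 3 mod 7 = 3, so Monday − 3 = Friday.
1897 mod 7 = 0, so 1897 days after a Friday is Friday + 0 = Friday.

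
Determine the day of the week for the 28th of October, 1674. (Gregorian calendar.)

Doomsday rule: the anchor day for the 1600s is Tuesday. For year 74: 74÷12 = 6 r 2, and 2÷4 = 0, so 6+2+0 = 8.
Tuesday + 8 ≡ Wednesday — that's 1674's doomsday.
In October the doomsday date is Oct 10.
Oct 28 is 18 days after Oct 10; 18 mod 7 = 4, so Wednesday + 4 = Sunday.

Sunday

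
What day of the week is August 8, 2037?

Saturday

Doomsday rule: the anchor day for the 2000s is Tuesday. For year 37: 37÷12 = 3 r 1, and 1÷4 = 0, so 3+1+0 = 4.
Tuesday + 4 ≡ Saturday — that's 2037's doomsday.
In August the doomsday date is Aug 8.
Aug 8 is the doomsday itself: Saturday.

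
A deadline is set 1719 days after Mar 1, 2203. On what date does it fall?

+366 (one year; includes Feb 29, 2204) → Mar 1, 2204 (1353 left).
+365 (one year) → Mar 1, 2205 (988 left).
+365 (one year) → Mar 1, 2206 (623 left).
+365 (one year) → Mar 1, 2207 (258 left).
Mar has 31 days: +31 → Apr 1, 2207 (227 left).
Apr has 30 days: +30 → May 1, 2207 (197 left).
May has 31 days: +31 → Jun 1, 2207 (166 left).
Jun has 30 days: +30 → Jul 1, 2207 (136 left).
Jul has 31 days: +31 → Aug 1, 2207 (105 left).
Aug has 31 days: +31 → Sep 1, 2207 (74 left).
Sep has 30 days: +30 → Oct 1, 2207 (44 left).
Oct has 31 days: +31 → Nov 1, 2207 (13 left).
+13 → Nov 14, 2207.

November 14, 2207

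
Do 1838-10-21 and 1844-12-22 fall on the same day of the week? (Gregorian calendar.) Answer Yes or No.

From Oct 21, 1838 to Dec 22, 1844 is 2254 days.
2254 mod 7 = 0, so they are the same weekday.
(Oct 21, 1838 is a Sunday; Dec 22, 1844 is a Sunday.)

Yes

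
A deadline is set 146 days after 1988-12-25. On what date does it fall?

May 20, 1989

Dec has 31 days: +7 → Jan 1, 1989 (139 left).
Jan has 31 days: +31 → Feb 1, 1989 (108 left).
Feb has 28 days: +28 → Mar 1, 1989 (80 left).
Mar has 31 days: +31 → Apr 1, 1989 (49 left).
Apr has 30 days: +30 → May 1, 1989 (19 left).
+19 → May 20, 1989.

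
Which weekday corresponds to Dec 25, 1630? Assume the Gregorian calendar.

Doomsday rule: the anchor day for the 1600s is Tuesday. For year 30: 30÷12 = 2 r 6, and 6÷4 = 1, so 2+6+1 = 9.
Tuesday + 9 ≡ Thursday — that's 1630's doomsday.
In December the doomsday date is Dec 12.
Dec 25 is 13 days after Dec 12; 13 mod 7 = 6, so Thursday + 6 = Wednesday.

Wednesday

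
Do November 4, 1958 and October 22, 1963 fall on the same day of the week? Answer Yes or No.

From Nov 4, 1958 to Oct 22, 1963 is 1813 days.
1813 mod 7 = 0, so they are the same weekday.
(Nov 4, 1958 is a Tuesday; Oct 22, 1963 is a Tuesday.)

Yes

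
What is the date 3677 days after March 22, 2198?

April 16, 2208

+365 (one year) → Mar 22, 2199 (3312 left).
+365 (one year) → Mar 22, 2200 (2947 left).
+365 (one year) → Mar 22, 2201 (2582 left).
+365 (one year) → Mar 22, 2202 (2217 left).
+365 (one year) → Mar 22, 2203 (1852 left).
+366 (one year; includes Feb 29, 2204) → Mar 22, 2204 (1486 left).
+365 (one year) → Mar 22, 2205 (1121 left).
+365 (one year) → Mar 22, 2206 (756 left).
+365 (one year) → Mar 22, 2207 (391 left).
Mar has 31 days: +10 → Apr 1, 2207 (381 left).
Apr has 30 days: +30 → May 1, 2207 (351 left).
May has 31 days: +31 → Jun 1, 2207 (320 left).
Jun has 30 days: +30 → Jul 1, 2207 (290 left).
Jul has 31 days: +31 → Aug 1, 2207 (259 left).
Aug has 31 days: +31 → Sep 1, 2207 (228 left).
Sep has 30 days: +30 → Oct 1, 2207 (198 left).
Oct has 31 days: +31 → Nov 1, 2207 (167 left).
Nov has 30 days: +30 → Dec 1, 2207 (137 left).
Dec has 31 days: +31 → Jan 1, 2208 (106 left).
Jan has 31 days: +31 → Feb 1, 2208 (75 left).
Feb has 29 days: +29 → Mar 1, 2208 (46 left).
Mar has 31 days: +31 → Apr 1, 2208 (15 left).
+15 → Apr 16, 2208.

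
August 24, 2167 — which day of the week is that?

Monday

January 1, 2167 is a Thursday.
Jan 1, 2167 → Feb 1, 2167: 31 days (January has 31).
Feb 1, 2167 → Mar 1, 2167: 28 days (February has 28).
Mar 1, 2167 → Apr 1, 2167: 31 days (March has 31).
Apr 1, 2167 → May 1, 2167: 30 days (April has 30).
May 1, 2167 → Jun 1, 2167: 31 days (May has 31).
Jun 1, 2167 → Jul 1, 2167: 30 days (June has 30).
Jul 1, 2167 → Aug 1, 2167: 31 days (July has 31).
Aug 1, 2167 → Aug 24, 2167: 23 days.
Total: 235 days.
235 mod 7 = 4, so Thursday + 4 = Monday.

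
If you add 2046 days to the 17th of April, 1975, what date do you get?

+366 (one year; includes Feb 29, 1976) → Apr 17, 1976 (1680 left).
+365 (one year) → Apr 17, 1977 (1315 left).
+365 (one year) → Apr 17, 1978 (950 left).
+365 (one year) → Apr 17, 1979 (585 left).
+366 (one year; includes Feb 29, 1980) → Apr 17, 1980 (219 left).
Apr has 30 days: +14 → May 1, 1980 (205 left).
May has 31 days: +31 → Jun 1, 1980 (174 left).
Jun has 30 days: +30 → Jul 1, 1980 (144 left).
Jul has 31 days: +31 → Aug 1, 1980 (113 left).
Aug has 31 days: +31 → Sep 1, 1980 (82 left).
Sep has 30 days: +30 → Oct 1, 1980 (52 left).
Oct has 31 days: +31 → Nov 1, 1980 (21 left).
+21 → Nov 22, 1980.

November 22, 1980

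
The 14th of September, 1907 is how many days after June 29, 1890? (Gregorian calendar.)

6285

Jun 29, 1890 → Jun 29, 1891: 365 days.
Jun 29, 1891 → Jun 29, 1892: 366 days (Feb 29, 1892 is in that span).
Jun 29, 1892 → Jun 29, 1893: 365 days.
Jun 29, 1893 → Jun 29, 1894: 365 days.
Jun 29, 1894 → Jun 29, 1895: 365 days.
Jun 29, 1895 → Jun 29, 1896: 366 days (Feb 29, 1896 is in that span).
Jun 29, 1896 → Jun 29, 1897: 365 days.
Jun 29, 1897 → Jun 29, 1898: 365 days.
Jun 29, 1898 → Jun 29, 1899: 365 days.
Jun 29, 1899 → Jun 29, 1900: 365 days.
Jun 29, 1900 → Jun 29, 1901: 365 days.
Jun 29, 1901 → Jun 29, 1902: 365 days.
Jun 29, 1902 → Jun 29, 1903: 365 days.
Jun 29, 1903 → Jun 29, 1904: 366 days (Feb 29, 1904 is in that span).
Jun 29, 1904 → Jun 29, 1905: 365 days.
Jun 29, 1905 → Jun 29, 1906: 365 days.
Jun 29, 1906 → Jun 29, 1907: 365 days.
Jun 29, 1907 → Jul 29, 1907: 30 days (June has 30).
Jul 29, 1907 → Aug 29, 1907: 31 days (July has 31).
Aug 29, 1907 → Sep 14, 1907: 16 days.
Total: 6285 days.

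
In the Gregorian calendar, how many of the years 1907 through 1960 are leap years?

14

Multiples of 4 in [1907,1960]: 14.
Of those, multiples of 100: 0 (not leap unless ÷400).
Multiples of 400: 0.
Leap years = 14 − 0 + 0 = 14.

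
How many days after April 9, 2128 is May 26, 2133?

Apr 9, 2128 → Apr 9, 2129: 365 days.
Apr 9, 2129 → Apr 9, 2130: 365 days.
Apr 9, 2130 → Apr 9, 2131: 365 days.
Apr 9, 2131 → Apr 9, 2132: 366 days (Feb 29, 2132 is in that span).
Apr 9, 2132 → Apr 9, 2133: 365 days.
Apr 9, 2133 → May 9, 2133: 30 days (April has 30).
May 9, 2133 → May 26, 2133: 17 days.
Total: 1873 days.

1873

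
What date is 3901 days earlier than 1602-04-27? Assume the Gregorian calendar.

−365 (one year) → Apr 27, 1601 (3536 left).
−365 (one year) → Apr 27, 1600 (3171 left).
−366 (one year; includes Feb 29, 1600) → Apr 27, 1599 (2805 left).
−365 (one year) → Apr 27, 1598 (2440 left).
−365 (one year) → Apr 27, 1597 (2075 left).
−365 (one year) → Apr 27, 1596 (1710 left).
−366 (one year; includes Feb 29, 1596) → Apr 27, 1595 (1344 left).
−365 (one year) → Apr 27, 1594 (979 left).
−365 (one year) → Apr 27, 1593 (614 left).
−365 (one year) → Apr 27, 1592 (249 left).
−27 → Mar 31, 1592 (end of Mar, 31 days; 222 left).
−31 → Feb 29, 1592 (end of Feb, 29 days; 191 left).
−29 → Jan 31, 1592 (end of Jan, 31 days; 162 left).
−31 → Dec 31, 1591 (end of Dec, 31 days; 131 left).
−31 → Nov 30, 1591 (end of Nov, 30 days; 100 left).
−30 → Oct 31, 1591 (end of Oct, 31 days; 70 left).
−31 → Sep 30, 1591 (end of Sep, 30 days; 39 left).
−30 → Aug 31, 1591 (end of Aug, 31 days; 9 left).
−9 → Aug 22, 1591.

August 22, 1591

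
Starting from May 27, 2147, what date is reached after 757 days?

June 22, 2149

+366 (one year; includes Feb 29, 2148) → May 27, 2148 (391 left).
May has 31 days: +5 → Jun 1, 2148 (386 left).
Jun has 30 days: +30 → Jul 1, 2148 (356 left).
Jul has 31 days: +31 → Aug 1, 2148 (325 left).
Aug has 31 days: +31 → Sep 1, 2148 (294 left).
Sep has 30 days: +30 → Oct 1, 2148 (264 left).
Oct has 31 days: +31 → Nov 1, 2148 (233 left).
Nov has 30 days: +30 → Dec 1, 2148 (203 left).
Dec has 31 days: +31 → Jan 1, 2149 (172 left).
Jan has 31 days: +31 → Feb 1, 2149 (141 left).
Feb has 28 days: +28 → Mar 1, 2149 (113 left).
Mar has 31 days: +31 → Apr 1, 2149 (82 left).
Apr has 30 days: +30 → May 1, 2149 (52 left).
May has 31 days: +31 → Jun 1, 2149 (21 left).
+21 → Jun 22, 2149.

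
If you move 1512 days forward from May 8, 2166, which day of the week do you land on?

May 8, 2166 is a Thursday.
1512 mod 7 = 0, so 1512 days after a Thursday is Thursday + 0 = Thursday.

Thursday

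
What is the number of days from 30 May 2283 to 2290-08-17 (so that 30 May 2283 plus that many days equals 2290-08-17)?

May 30, 2283 → May 30, 2284: 366 days (Feb 29, 2284 is in that span).
May 30, 2284 → May 30, 2285: 365 days.
May 30, 2285 → May 30, 2286: 365 days.
May 30, 2286 → May 30, 2287: 365 days.
May 30, 2287 → May 30, 2288: 366 days (Feb 29, 2288 is in that span).
May 30, 2288 → May 30, 2289: 365 days.
May 30, 2289 → May 30, 2290: 365 days.
May 30, 2290 → Jun 30, 2290: 31 days (May has 31).
Jun 30, 2290 → Jul 30, 2290: 30 days (June has 30).
Jul 30, 2290 → Aug 17, 2290: 18 days.
Total: 2636 days.

2636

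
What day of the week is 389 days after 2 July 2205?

Jul 2, 2205 is a Tuesday.
389 mod 7 = 4, so 389 days after a Tuesday is Tuesday + 4 = Saturday.

Saturday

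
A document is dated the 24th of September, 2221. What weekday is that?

Doomsday rule: the anchor day for the 2200s is Friday. For year 21: 21÷12 = 1 r 9, and 9÷4 = 2, so 1+9+2 = 12.
Friday + 12 ≡ Wednesday — that's 2221's doomsday.
In September the doomsday date is Sep 5.
Sep 24 is 19 days after Sep 5; 19 mod 7 = 5, so Wednesday + 5 = Monday.

Monday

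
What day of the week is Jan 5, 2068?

Thursday

January 1, 2068 is a Sunday.
Jan 1, 2068 → Jan 5, 2068: 4 days.
Total: 4 days.
4 mod 7 = 4, so Sunday + 4 = Thursday.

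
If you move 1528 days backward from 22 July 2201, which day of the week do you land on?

Jul 22, 2201 is a Wednesday.
1528 mod 7 = 2, so 1528 days before a Wednesday is Wednesday − 2 = Monday.

Monday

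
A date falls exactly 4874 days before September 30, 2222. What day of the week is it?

First find the weekday of Sep 30, 2222. Doomsday rule: the anchor day for the 2200s is Friday. For year 22: 22÷12 = 1 r 10, and 10÷4 = 2, so 1+10+2 = 13.
Friday + 13 ≡ Thursday — that's 2222's doomsday.
In September the doomsday date is Sep 5.
Sep 30 is 25 days after Sep 5; 25 mod 7 = 4, so Thursday + 4 = Monday.
4874 mod 7 = 2, so 4874 days before a Monday is Monday − 2 = Saturday.

Saturday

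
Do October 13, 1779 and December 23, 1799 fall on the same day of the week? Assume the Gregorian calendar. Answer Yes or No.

No

From Oct 13, 1779 to Dec 23, 1799 is 7376 days.
7376 mod 7 = 5, so they are different weekdays.
(Oct 13, 1779 is a Wednesday; Dec 23, 1799 is a Monday.)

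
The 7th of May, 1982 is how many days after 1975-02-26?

Feb 26, 1975 → Feb 26, 1976: 365 days.
Feb 26, 1976 → Feb 26, 1977: 366 days (Feb 29, 1976 is in that span).
Feb 26, 1977 → Feb 26, 1978: 365 days.
Feb 26, 1978 → Feb 26, 1979: 365 days.
Feb 26, 1979 → Feb 26, 1980: 365 days.
Feb 26, 1980 → Feb 26, 1981: 366 days (Feb 29, 1980 is in that span).
Feb 26, 1981 → Feb 26, 1982: 365 days.
Feb 26, 1982 → Mar 26, 1982: 28 days (February has 28).
Mar 26, 1982 → Apr 26, 1982: 31 days (March has 31).
Apr 26, 1982 → May 7, 1982: 11 days.
Total: 2627 days.

2627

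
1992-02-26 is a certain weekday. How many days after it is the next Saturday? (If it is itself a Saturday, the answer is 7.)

Feb 26, 1992 is a Wednesday.
From Wednesday to the next Saturday is 3 days.

3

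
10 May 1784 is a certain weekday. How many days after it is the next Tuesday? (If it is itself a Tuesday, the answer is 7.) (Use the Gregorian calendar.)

1

May 10, 1784 is a Monday.
From Monday to the next Tuesday is 1 day.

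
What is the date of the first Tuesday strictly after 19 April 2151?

April 20, 2151

Apr 19, 2151 is a Monday.
From Monday to the next Tuesday is 1 day.
Apr 19, 2151 + 1 = Apr 20, 2151.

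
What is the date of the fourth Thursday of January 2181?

January 1, 2181 is a Monday.
The first Thursday is therefore January 4 (3 days later).
The fourth Thursday is 4 + 3×7 = January 25.

January 25, 2181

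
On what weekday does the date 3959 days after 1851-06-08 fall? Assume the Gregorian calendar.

Thursday

Jun 8, 1851 is a Sunday.
3959 mod 7 = 4, so 3959 days after a Sunday is Sunday + 4 = Thursday.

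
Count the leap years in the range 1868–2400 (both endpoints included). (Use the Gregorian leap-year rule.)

130

Multiples of 4 in [1868,2400]: 134.
Of those, multiples of 100: 6 (not leap unless ÷400).
Multiples of 400: 2.
Leap years = 134 − 6 + 2 = 130.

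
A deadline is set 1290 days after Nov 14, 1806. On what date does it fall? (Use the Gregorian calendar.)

+365 (one year) → Nov 14, 1807 (925 left).
+366 (one year; includes Feb 29, 1808) → Nov 14, 1808 (559 left).
+365 (one year) → Nov 14, 1809 (194 left).
Nov has 30 days: +17 → Dec 1, 1809 (177 left).
Dec has 31 days: +31 → Jan 1, 1810 (146 left).
Jan has 31 days: +31 → Feb 1, 1810 (115 left).
Feb has 28 days: +28 → Mar 1, 1810 (87 left).
Mar has 31 days: +31 → Apr 1, 1810 (56 left).
Apr has 30 days: +30 → May 1, 1810 (26 left).
+26 → May 27, 1810.

May 27, 1810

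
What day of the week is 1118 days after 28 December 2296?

Saturday

Dec 28, 2296 is a Monday.
1118 mod 7 = 5, so 1118 days after a Monday is Monday + 5 = Saturday.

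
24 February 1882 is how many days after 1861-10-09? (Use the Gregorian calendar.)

7443

Oct 9, 1861 → Oct 9, 1862: 365 days.
Oct 9, 1862 → Oct 9, 1863: 365 days.
Oct 9, 1863 → Oct 9, 1864: 366 days (Feb 29, 1864 is in that span).
Oct 9, 1864 → Oct 9, 1865: 365 days.
Oct 9, 1865 → Oct 9, 1866: 365 days.
Oct 9, 1866 → Oct 9, 1867: 365 days.
Oct 9, 1867 → Oct 9, 1868: 366 days (Feb 29, 1868 is in that span).
Oct 9, 1868 → Oct 9, 1869: 365 days.
Oct 9, 1869 → Oct 9, 1870: 365 days.
Oct 9, 1870 → Oct 9, 1871: 365 days.
Oct 9, 1871 → Oct 9, 1872: 366 days (Feb 29, 1872 is in that span).
Oct 9, 1872 → Oct 9, 1873: 365 days.
Oct 9, 1873 → Oct 9, 1874: 365 days.
Oct 9, 1874 → Oct 9, 1875: 365 days.
Oct 9, 1875 → Oct 9, 1876: 366 days (Feb 29, 1876 is in that span).
Oct 9, 1876 → Oct 9, 1877: 365 days.
Oct 9, 1877 → Oct 9, 1878: 365 days.
Oct 9, 1878 → Oct 9, 1879: 365 days.
Oct 9, 1879 → Oct 9, 1880: 366 days (Feb 29, 1880 is in that span).
Oct 9, 1880 → Oct 9, 1881: 365 days.
Oct 9, 1881 → Nov 9, 1881: 31 days (October has 31).
Nov 9, 1881 → Dec 9, 1881: 30 days (November has 30).
Dec 9, 1881 → Jan 9, 1882: 31 days (December has 31).
Jan 9, 1882 → Feb 9, 1882: 31 days (January has 31).
Feb 9, 1882 → Feb 24, 1882: 15 days.
Total: 7443 days.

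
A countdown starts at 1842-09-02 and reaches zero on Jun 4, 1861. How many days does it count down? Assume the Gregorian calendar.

6850

Sep 2, 1842 → Sep 2, 1843: 365 days.
Sep 2, 1843 → Sep 2, 1844: 366 days (Feb 29, 1844 is in that span).
Sep 2, 1844 → Sep 2, 1845: 365 days.
Sep 2, 1845 → Sep 2, 1846: 365 days.
Sep 2, 1846 → Sep 2, 1847: 365 days.
Sep 2, 1847 → Sep 2, 1848: 366 days (Feb 29, 1848 is in that span).
Sep 2, 1848 → Sep 2, 1849: 365 days.
Sep 2, 1849 → Sep 2, 1850: 365 days.
Sep 2, 1850 → Sep 2, 1851: 365 days.
Sep 2, 1851 → Sep 2, 1852: 366 days (Feb 29, 1852 is in that span).
Sep 2, 1852 → Sep 2, 1853: 365 days.
Sep 2, 1853 → Sep 2, 1854: 365 days.
Sep 2, 1854 → Sep 2, 1855: 365 days.
Sep 2, 1855 → Sep 2, 1856: 366 days (Feb 29, 1856 is in that span).
Sep 2, 1856 → Sep 2, 1857: 365 days.
Sep 2, 1857 → Sep 2, 1858: 365 days.
Sep 2, 1858 → Sep 2, 1859: 365 days.
Sep 2, 1859 → Sep 2, 1860: 366 days (Feb 29, 1860 is in that span).
Sep 2, 1860 → Oct 2, 1860: 30 days (September has 30).
Oct 2, 1860 → Nov 2, 1860: 31 days (October has 31).
Nov 2, 1860 → Dec 2, 1860: 30 days (November has 30).
Dec 2, 1860 → Jan 2, 1861: 31 days (December has 31).
Jan 2, 1861 → Feb 2, 1861: 31 days (January has 31).
Feb 2, 1861 → Mar 2, 1861: 28 days (February has 28).
Mar 2, 1861 → Apr 2, 1861: 31 days (March has 31).
Apr 2, 1861 → May 2, 1861: 30 days (April has 30).
May 2, 1861 → Jun 2, 1861: 31 days (May has 31).
Jun 2, 1861 → Jun 4, 1861: 2 days.
Total: 6850 days.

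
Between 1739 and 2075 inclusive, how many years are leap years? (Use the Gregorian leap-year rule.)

82

Multiples of 4 in [1739,2075]: 84.
Of those, multiples of 100: 3 (not leap unless ÷400).
Multiples of 400: 1.
Leap years = 84 − 3 + 1 = 82.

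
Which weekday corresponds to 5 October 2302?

Sunday

Doomsday rule: the anchor day for the 2300s is Wednesday. For year 02: 2÷12 = 0 r 2, and 2÷4 = 0, so 0+2+0 = 2.
Wednesday + 2 ≡ Friday — that's 2302's doomsday.
In October the doomsday date is Oct 10.
Oct 5 is 5 days before Oct 10; 5 mod 7 = 5, so Friday − 5 = Sunday.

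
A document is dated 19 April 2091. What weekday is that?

Thursday

January 1, 2091 is a Monday.
Jan 1, 2091 → Feb 1, 2091: 31 days (January has 31).
Feb 1, 2091 → Mar 1, 2091: 28 days (February has 28).
Mar 1, 2091 → Apr 1, 2091: 31 days (March has 31).
Apr 1, 2091 → Apr 19, 2091: 18 days.
Total: 108 days.
108 mod 7 = 3, so Monday + 3 = Thursday.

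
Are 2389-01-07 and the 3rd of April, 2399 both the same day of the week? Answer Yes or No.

Yes

From Jan 7, 2389 to Apr 3, 2399 is 3738 days.
3738 mod 7 = 0, so they are the same weekday.
(Jan 7, 2389 is a Saturday; Apr 3, 2399 is a Saturday.)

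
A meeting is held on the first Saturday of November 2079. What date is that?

November 1, 2079 is a Wednesday.
The first Saturday is therefore November 4 (3 days later).

November 4, 2079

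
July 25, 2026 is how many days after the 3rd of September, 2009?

Sep 3, 2009 → Sep 3, 2010: 365 days.
Sep 3, 2010 → Sep 3, 2011: 365 days.
Sep 3, 2011 → Sep 3, 2012: 366 days (Feb 29, 2012 is in that span).
Sep 3, 2012 → Sep 3, 2013: 365 days.
Sep 3, 2013 → Sep 3, 2014: 365 days.
Sep 3, 2014 → Sep 3, 2015: 365 days.
Sep 3, 2015 → Sep 3, 2016: 366 days (Feb 29, 2016 is in that span).
Sep 3, 2016 → Sep 3, 2017: 365 days.
Sep 3, 2017 → Sep 3, 2018: 365 days.
Sep 3, 2018 → Sep 3, 2019: 365 days.
Sep 3, 2019 → Sep 3, 2020: 366 days (Feb 29, 2020 is in that span).
Sep 3, 2020 → Sep 3, 2021: 365 days.
Sep 3, 2021 → Sep 3, 2022: 365 days.
Sep 3, 2022 → Sep 3, 2023: 365 days.
Sep 3, 2023 → Sep 3, 2024: 366 days (Feb 29, 2024 is in that span).
Sep 3, 2024 → Sep 3, 2025: 365 days.
Sep 3, 2025 → Oct 3, 2025: 30 days (September has 30).
Oct 3, 2025 → Nov 3, 2025: 31 days (October has 31).
Nov 3, 2025 → Dec 3, 2025: 30 days (November has 30).
Dec 3, 2025 → Jan 3, 2026: 31 days (December has 31).
Jan 3, 2026 → Feb 3, 2026: 31 days (January has 31).
Feb 3, 2026 → Mar 3, 2026: 28 days (February has 28).
Mar 3, 2026 → Apr 3, 2026: 31 days (March has 31).
Apr 3, 2026 → May 3, 2026: 30 days (April has 30).
May 3, 2026 → Jun 3, 2026: 31 days (May has 31).
Jun 3, 2026 → Jul 3, 2026: 30 days (June has 30).
Jul 3, 2026 → Jul 25, 2026: 22 days.
Total: 6169 days.

6169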